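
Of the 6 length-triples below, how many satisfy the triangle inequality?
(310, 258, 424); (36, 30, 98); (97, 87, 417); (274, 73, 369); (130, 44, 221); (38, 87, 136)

(258,310,424): 258+310 > 424 → valid
(30,36,98): 30+36 ≤ 98 → not valid
(87,97,417): 87+97 ≤ 417 → not valid
(73,274,369): 73+274 ≤ 369 → not valid
(44,130,221): 44+130 ≤ 221 → not valid
(38,87,136): 38+87 ≤ 136 → not valid
1 of the 6 triples forms a triangle.

1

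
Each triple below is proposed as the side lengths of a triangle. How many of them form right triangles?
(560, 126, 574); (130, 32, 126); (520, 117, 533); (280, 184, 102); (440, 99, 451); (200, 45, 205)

(560,126,574): 126²+560² = 329476 = 574² → right
(130,32,126): 32²+126² = 16900 = 130² → right
(520,117,533): 117²+520² = 284089 = 533² → right
(280,184,102): 102²+184² = 44260 < 78400 = 280² → obtuse
(440,99,451): 99²+440² = 203401 = 451² → right
(200,45,205): 45²+200² = 42025 = 205² → right
5 of the 6 are right.

5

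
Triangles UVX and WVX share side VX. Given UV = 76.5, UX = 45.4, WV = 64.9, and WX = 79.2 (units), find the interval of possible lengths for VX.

31.1 < VX < 121.9

From triangle UVX: |76.5 − 45.4| < VX < 76.5 + 45.4, i.e. 31.1 < VX < 121.9.
From triangle WVX: 14.3 < VX < 144.1.
Both must hold, so VX lies in the intersection.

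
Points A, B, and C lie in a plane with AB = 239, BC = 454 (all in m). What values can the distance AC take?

215 ≤ AC ≤ 693 m

By the triangle inequality, |239 − 454| ≤ AC ≤ 239 + 454.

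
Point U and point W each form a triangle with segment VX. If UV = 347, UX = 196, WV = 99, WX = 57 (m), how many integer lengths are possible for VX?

From triangle UVX: 151 < VX < 543.
From triangle WVX: 42 < VX < 156.
Intersection: 151 < VX < 156, so integers 152 through 155: 4 values.

4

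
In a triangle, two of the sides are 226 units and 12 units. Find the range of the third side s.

214 < s < 238

By the triangle inequality, s must be less than 226 + 12 = 238 and greater than |226 − 12| = 214.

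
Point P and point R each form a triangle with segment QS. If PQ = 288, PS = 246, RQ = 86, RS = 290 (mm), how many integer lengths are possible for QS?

From triangle PQS: 42 < QS < 534.
From triangle RQS: 204 < QS < 376.
Intersection: 204 < QS < 376, so integers 205 through 375: 171 values.

171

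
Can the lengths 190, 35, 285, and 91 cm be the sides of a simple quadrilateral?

A quadrilateral exists iff every side is shorter than the sum of the others — equivalently, the longest side is less than the sum of the rest.
Longest side 285 < 316 (sum of the remaining 3), so yes.

Yes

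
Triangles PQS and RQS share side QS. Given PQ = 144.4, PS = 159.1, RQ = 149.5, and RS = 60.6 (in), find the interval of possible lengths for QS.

From triangle PQS: |144.4 − 159.1| < QS < 144.4 + 159.1, i.e. 14.7 < QS < 303.5.
From triangle RQS: 88.9 < QS < 210.1.
Both must hold, so QS lies in the intersection.

88.9 < QS < 210.1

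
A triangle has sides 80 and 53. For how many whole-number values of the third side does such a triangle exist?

105

The third side lies in the open interval (27, 133).
Integers from 28 to 132 inclusive: 132 − 28 + 1 = 105.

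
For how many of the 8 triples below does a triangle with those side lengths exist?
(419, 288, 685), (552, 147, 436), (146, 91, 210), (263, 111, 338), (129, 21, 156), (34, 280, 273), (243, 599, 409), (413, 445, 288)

(288,419,685): 288+419 > 685 → valid
(147,436,552): 147+436 > 552 → valid
(91,146,210): 91+146 > 210 → valid
(111,263,338): 111+263 > 338 → valid
(21,129,156): 21+129 ≤ 156 → not valid
(34,273,280): 34+273 > 280 → valid
(243,409,599): 243+409 > 599 → valid
(288,413,445): 288+413 > 445 → valid
7 of the 8 triples form a triangle.

7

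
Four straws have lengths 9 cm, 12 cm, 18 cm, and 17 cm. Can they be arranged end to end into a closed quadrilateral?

A quadrilateral exists iff every side is shorter than the sum of the others — equivalently, the longest side is less than the sum of the rest.
Longest side 18 < 38 (sum of the remaining 3), so yes.

Yes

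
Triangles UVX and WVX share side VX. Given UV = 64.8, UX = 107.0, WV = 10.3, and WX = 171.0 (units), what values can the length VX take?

From triangle UVX: |64.8 − 107.0| < VX < 64.8 + 107.0, i.e. 42.2 < VX < 171.8.
From triangle WVX: 160.7 < VX < 181.3.
Both must hold, so VX lies in the intersection.

160.7 < VX < 171.8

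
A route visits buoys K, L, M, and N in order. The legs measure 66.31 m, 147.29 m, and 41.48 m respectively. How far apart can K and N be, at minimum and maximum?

The maximum is all hops collinear in one direction: 66.31 + 147.29 + 41.48 = 255.08.
The longest hop is 147.29; the others sum to 107.79. Folding the others back against it leaves at least 147.29 − 107.79 = 39.50.

39.50 ≤ KN ≤ 255.08 m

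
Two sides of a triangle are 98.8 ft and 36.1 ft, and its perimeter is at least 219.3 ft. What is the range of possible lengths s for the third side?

84.4 ≤ s < 134.9

Triangle inequality alone gives 62.7 < s < 134.9.
The perimeter condition gives s ≥ 219.3 − 98.8 − 36.1 = 84.4.
Intersecting the two: 84.4 ≤ s < 134.9.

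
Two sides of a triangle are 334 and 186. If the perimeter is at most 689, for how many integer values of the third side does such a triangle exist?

Triangle inequality: 148 < x < 520. Perimeter ≤ 689 gives x ≤ 689 − 334 − 186 = 169.
So 148 < x ≤ 169; integers 149 through 169: 21 values.

21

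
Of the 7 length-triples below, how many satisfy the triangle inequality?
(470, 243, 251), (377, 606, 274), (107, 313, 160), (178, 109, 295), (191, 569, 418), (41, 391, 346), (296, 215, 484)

(243,251,470): 243+251 > 470 → valid
(274,377,606): 274+377 > 606 → valid
(107,160,313): 107+160 ≤ 313 → not valid
(109,178,295): 109+178 ≤ 295 → not valid
(191,418,569): 191+418 > 569 → valid
(41,346,391): 41+346 ≤ 391 → not valid
(215,296,484): 215+296 > 484 → valid
4 of the 7 triples form a triangle.

4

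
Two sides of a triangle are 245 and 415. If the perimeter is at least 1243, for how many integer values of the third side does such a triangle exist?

Triangle inequality: 170 < x < 660. Perimeter ≥ 1243 gives x ≥ 1243 − 245 − 415 = 583.
So 583 ≤ x < 660; integers 583 through 659: 77 values.

77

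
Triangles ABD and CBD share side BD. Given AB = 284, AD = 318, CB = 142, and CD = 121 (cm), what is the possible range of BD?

From triangle ABD: |284 − 318| < BD < 284 + 318, i.e. 34 < BD < 602.
From triangle CBD: 21 < BD < 263.
Both must hold, so BD lies in the intersection.

34 < BD < 263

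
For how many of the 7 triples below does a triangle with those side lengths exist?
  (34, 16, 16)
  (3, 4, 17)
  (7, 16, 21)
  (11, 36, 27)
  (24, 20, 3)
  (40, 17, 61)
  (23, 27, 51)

2

(16,16,34): 16+16 ≤ 34 → not valid
(3,4,17): 3+4 ≤ 17 → not valid
(7,16,21): 7+16 > 21 → valid
(11,27,36): 11+27 > 36 → valid
(3,20,24): 3+20 ≤ 24 → not valid
(17,40,61): 17+40 ≤ 61 → not valid
(23,27,51): 23+27 ≤ 51 → not valid
2 of the 7 triples form a triangle.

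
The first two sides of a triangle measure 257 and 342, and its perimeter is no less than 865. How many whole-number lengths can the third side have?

333

Triangle inequality: 85 < x < 599. Perimeter ≥ 865 gives x ≥ 865 − 257 − 342 = 266.
So 266 ≤ x < 599; integers 266 through 598: 333 values.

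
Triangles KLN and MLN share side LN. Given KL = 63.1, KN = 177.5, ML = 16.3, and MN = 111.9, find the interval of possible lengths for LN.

From triangle KLN: |63.1 − 177.5| < LN < 63.1 + 177.5, i.e. 114.4 < LN < 240.6.
From triangle MLN: 95.6 < LN < 128.2.
Both must hold, so LN lies in the intersection.

114.4 < LN < 128.2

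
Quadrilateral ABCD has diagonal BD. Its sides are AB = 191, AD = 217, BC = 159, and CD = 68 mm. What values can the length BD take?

91 < BD < 227

From triangle ABD: |191 − 217| < BD < 191 + 217, i.e. 26 < BD < 408.
From triangle CBD: 91 < BD < 227.
Both must hold, so BD lies in the intersection.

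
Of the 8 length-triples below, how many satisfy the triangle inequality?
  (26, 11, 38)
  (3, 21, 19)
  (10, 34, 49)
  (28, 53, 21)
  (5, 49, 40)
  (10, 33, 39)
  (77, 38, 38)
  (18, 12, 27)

3

(11,26,38): 11+26 ≤ 38 → not valid
(3,19,21): 3+19 > 21 → valid
(10,34,49): 10+34 ≤ 49 → not valid
(21,28,53): 21+28 ≤ 53 → not valid
(5,40,49): 5+40 ≤ 49 → not valid
(10,33,39): 10+33 > 39 → valid
(38,38,77): 38+38 ≤ 77 → not valid
(12,18,27): 12+18 > 27 → valid
3 of the 8 triples form a triangle.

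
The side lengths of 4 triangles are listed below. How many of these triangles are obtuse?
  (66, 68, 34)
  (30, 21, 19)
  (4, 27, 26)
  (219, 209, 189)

2

(66,68,34): 34²+66² = 5512 > 4624 = 68² → acute
(30,21,19): 19²+21² = 802 < 900 = 30² → obtuse
(4,27,26): 4²+26² = 692 < 729 = 27² → obtuse
(219,209,189): 189²+209² = 79402 > 47961 = 219² → acute
2 of the 4 are obtuse.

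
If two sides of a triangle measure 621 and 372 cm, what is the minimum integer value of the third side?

The third side must be strictly greater than |621 − 372| = 249.
The smallest integer above 249 is 250.

250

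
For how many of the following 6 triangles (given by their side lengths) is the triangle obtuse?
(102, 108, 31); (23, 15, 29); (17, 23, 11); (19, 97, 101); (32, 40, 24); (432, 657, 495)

(102,108,31): 31²+102² = 11365 < 11664 = 108² → obtuse
(23,15,29): 15²+23² = 754 < 841 = 29² → obtuse
(17,23,11): 11²+17² = 410 < 529 = 23² → obtuse
(19,97,101): 19²+97² = 9770 < 10201 = 101² → obtuse
(32,40,24): 24²+32² = 1600 = 40² → right
(432,657,495): 432²+495² = 431649 = 657² → right
4 of the 6 are obtuse.

4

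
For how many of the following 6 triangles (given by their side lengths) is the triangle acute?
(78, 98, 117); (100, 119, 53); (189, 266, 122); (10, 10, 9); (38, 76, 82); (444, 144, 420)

(78,98,117): 78²+98² = 15688 > 13689 = 117² → acute
(100,119,53): 53²+100² = 12809 < 14161 = 119² → obtuse
(189,266,122): 122²+189² = 50605 < 70756 = 266² → obtuse
(10,10,9): 9²+10² = 181 > 100 = 10² → acute
(38,76,82): 38²+76² = 7220 > 6724 = 82² → acute
(444,144,420): 144²+420² = 197136 = 444² → right
3 of the 6 are acute.

3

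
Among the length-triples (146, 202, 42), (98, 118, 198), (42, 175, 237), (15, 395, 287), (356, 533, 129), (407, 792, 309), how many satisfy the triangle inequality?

(42,146,202): 42+146 ≤ 202 → not valid
(98,118,198): 98+118 > 198 → valid
(42,175,237): 42+175 ≤ 237 → not valid
(15,287,395): 15+287 ≤ 395 → not valid
(129,356,533): 129+356 ≤ 533 → not valid
(309,407,792): 309+407 ≤ 792 → not valid
1 of the 6 triples forms a triangle.

1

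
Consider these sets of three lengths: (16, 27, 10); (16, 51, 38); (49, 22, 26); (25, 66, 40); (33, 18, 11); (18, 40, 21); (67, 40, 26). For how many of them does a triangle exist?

1

(10,16,27): 10+16 ≤ 27 → not valid
(16,38,51): 16+38 > 51 → valid
(22,26,49): 22+26 ≤ 49 → not valid
(25,40,66): 25+40 ≤ 66 → not valid
(11,18,33): 11+18 ≤ 33 → not valid
(18,21,40): 18+21 ≤ 40 → not valid
(26,40,67): 26+40 ≤ 67 → not valid
1 of the 7 triples forms a triangle.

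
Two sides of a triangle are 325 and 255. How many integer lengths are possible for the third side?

The third side lies in the open interval (70, 580).
Integers from 71 to 579 inclusive: 579 − 71 + 1 = 509.

509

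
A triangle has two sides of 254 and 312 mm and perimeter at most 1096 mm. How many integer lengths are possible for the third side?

472

Triangle inequality: 58 < x < 566. Perimeter ≤ 1096 gives x ≤ 1096 − 254 − 312 = 530.
So 58 < x ≤ 530; integers 59 through 530: 472 values.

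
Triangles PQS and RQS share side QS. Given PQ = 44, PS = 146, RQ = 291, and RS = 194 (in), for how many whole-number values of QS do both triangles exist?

From triangle PQS: 102 < QS < 190.
From triangle RQS: 97 < QS < 485.
Intersection: 102 < QS < 190, so integers 103 through 189: 87 values.

87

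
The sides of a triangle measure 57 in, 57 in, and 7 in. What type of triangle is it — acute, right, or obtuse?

Compare the square of the longest side to the sum of squares of the other two: 7² + 57² = 3298 > 3249 = 57².

acute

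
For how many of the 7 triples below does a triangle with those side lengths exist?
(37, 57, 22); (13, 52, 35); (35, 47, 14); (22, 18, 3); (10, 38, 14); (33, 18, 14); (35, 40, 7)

(22,37,57): 22+37 > 57 → valid
(13,35,52): 13+35 ≤ 52 → not valid
(14,35,47): 14+35 > 47 → valid
(3,18,22): 3+18 ≤ 22 → not valid
(10,14,38): 10+14 ≤ 38 → not valid
(14,18,33): 14+18 ≤ 33 → not valid
(7,35,40): 7+35 > 40 → valid
3 of the 7 triples form a triangle.

3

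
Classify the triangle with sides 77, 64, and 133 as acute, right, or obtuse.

obtuse

Compare the square of the longest side to the sum of squares of the other two: 64² + 77² = 10025 < 17689 = 133².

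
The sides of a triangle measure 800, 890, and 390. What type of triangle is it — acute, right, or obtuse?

right

Compare the square of the longest side to the sum of squares of the other two: 390² + 800² = 792100 = 890².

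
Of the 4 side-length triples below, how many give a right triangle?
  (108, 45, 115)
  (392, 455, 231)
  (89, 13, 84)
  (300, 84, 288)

2

(108,45,115): 45²+108² = 13689 > 13225 = 115² → acute
(392,455,231): 231²+392² = 207025 = 455² → right
(89,13,84): 13²+84² = 7225 < 7921 = 89² → obtuse
(300,84,288): 84²+288² = 90000 = 300² → right
2 of the 4 are right.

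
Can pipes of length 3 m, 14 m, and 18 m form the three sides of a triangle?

The longest side is 18, but the other two sum to only 17.
17 < 18, so the triangle inequality fails.

No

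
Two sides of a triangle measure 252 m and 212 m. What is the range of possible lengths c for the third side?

40 < c < 464

By the triangle inequality, c must be less than 252 + 212 = 464 and greater than |252 − 212| = 40.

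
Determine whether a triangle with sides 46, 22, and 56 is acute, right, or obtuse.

obtuse

Compare the square of the longest side to the sum of squares of the other two: 22² + 46² = 2600 < 3136 = 56².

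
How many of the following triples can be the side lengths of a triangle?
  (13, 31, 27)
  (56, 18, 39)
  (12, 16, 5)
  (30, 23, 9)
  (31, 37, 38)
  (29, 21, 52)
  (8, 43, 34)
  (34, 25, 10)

6

(13,27,31): 13+27 > 31 → valid
(18,39,56): 18+39 > 56 → valid
(5,12,16): 5+12 > 16 → valid
(9,23,30): 9+23 > 30 → valid
(31,37,38): 31+37 > 38 → valid
(21,29,52): 21+29 ≤ 52 → not valid
(8,34,43): 8+34 ≤ 43 → not valid
(10,25,34): 10+25 > 34 → valid
6 of the 8 triples form a triangle.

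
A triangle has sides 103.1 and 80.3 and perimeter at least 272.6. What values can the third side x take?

89.2 ≤ x < 183.4

Triangle inequality alone gives 22.8 < x < 183.4.
The perimeter condition gives x ≥ 272.6 − 103.1 − 80.3 = 89.2.
Intersecting the two: 89.2 ≤ x < 183.4.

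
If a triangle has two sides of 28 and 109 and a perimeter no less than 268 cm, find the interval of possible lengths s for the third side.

Triangle inequality alone gives 81 < s < 137.
The perimeter condition gives s ≥ 268 − 28 − 109 = 131.
Intersecting the two: 131 ≤ s < 137.

131 ≤ s < 137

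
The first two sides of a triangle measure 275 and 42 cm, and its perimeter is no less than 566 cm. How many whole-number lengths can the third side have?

Triangle inequality: 233 < x < 317. Perimeter ≥ 566 gives x ≥ 566 − 275 − 42 = 249.
So 249 ≤ x < 317; integers 249 through 316: 68 values.

68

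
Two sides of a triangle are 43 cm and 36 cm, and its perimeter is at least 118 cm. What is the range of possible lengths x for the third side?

Triangle inequality alone gives 7 < x < 79.
The perimeter condition gives x ≥ 118 − 43 − 36 = 39.
Intersecting the two: 39 ≤ x < 79.

39 ≤ x < 79 cm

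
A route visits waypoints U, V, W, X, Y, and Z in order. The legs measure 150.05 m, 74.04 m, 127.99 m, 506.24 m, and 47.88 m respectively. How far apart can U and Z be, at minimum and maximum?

106.28 ≤ UZ ≤ 906.20 m

The maximum is all hops collinear in one direction: 150.05 + 74.04 + 127.99 + 506.24 + 47.88 = 906.20.
The longest hop is 506.24; the others sum to 399.96. Folding the others back against it leaves at least 506.24 − 399.96 = 106.28.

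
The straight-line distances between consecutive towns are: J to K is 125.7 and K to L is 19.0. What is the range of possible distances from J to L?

By the triangle inequality, |125.7 − 19.0| ≤ JL ≤ 125.7 + 19.0.

106.7 ≤ JL ≤ 144.7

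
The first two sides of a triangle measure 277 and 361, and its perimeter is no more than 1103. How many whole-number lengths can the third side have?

Triangle inequality: 84 < x < 638. Perimeter ≤ 1103 gives x ≤ 1103 − 277 − 361 = 465.
So 84 < x ≤ 465; integers 85 through 465: 381 values.

381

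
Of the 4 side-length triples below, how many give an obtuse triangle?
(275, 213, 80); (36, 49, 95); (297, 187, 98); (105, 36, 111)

1

(275,213,80): 80²+213² = 51769 < 75625 = 275² → obtuse
(36,49,95): 36+49 ≤ 95, not a triangle
(297,187,98): 98+187 ≤ 297, not a triangle
(105,36,111): 36²+105² = 12321 = 111² → right
1 of the 4 is obtuse.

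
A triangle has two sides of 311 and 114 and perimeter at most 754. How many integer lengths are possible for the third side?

Triangle inequality: 197 < x < 425. Perimeter ≤ 754 gives x ≤ 754 − 311 − 114 = 329.
So 197 < x ≤ 329; integers 198 through 329: 132 values.

132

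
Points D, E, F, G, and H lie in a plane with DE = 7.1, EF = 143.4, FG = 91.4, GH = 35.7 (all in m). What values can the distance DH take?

The maximum is all hops collinear in one direction: 7.1 + 143.4 + 91.4 + 35.7 = 277.6.
The longest hop is 143.4; the others sum to 134.2. Folding the others back against it leaves at least 143.4 − 134.2 = 9.2.

9.2 ≤ DH ≤ 277.6 m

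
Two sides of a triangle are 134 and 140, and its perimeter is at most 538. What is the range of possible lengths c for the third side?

Triangle inequality alone gives 6 < c < 274.
The perimeter condition gives c ≤ 538 − 134 − 140 = 264.
Intersecting the two: 6 < c ≤ 264.

6 < c ≤ 264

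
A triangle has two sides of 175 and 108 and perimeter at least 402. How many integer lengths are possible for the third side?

Triangle inequality: 67 < x < 283. Perimeter ≥ 402 gives x ≥ 402 − 175 − 108 = 119.
So 119 ≤ x < 283; integers 119 through 282: 164 values.

164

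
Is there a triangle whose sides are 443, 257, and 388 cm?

Yes

The longest side is 443, and the other two sum to 645.
Since 645 > 443, the triangle inequality holds.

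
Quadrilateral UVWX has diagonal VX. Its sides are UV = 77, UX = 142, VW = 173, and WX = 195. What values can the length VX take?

65 < VX < 219

From triangle UVX: |77 − 142| < VX < 77 + 142, i.e. 65 < VX < 219.
From triangle WVX: 22 < VX < 368.
Both must hold, so VX lies in the intersection.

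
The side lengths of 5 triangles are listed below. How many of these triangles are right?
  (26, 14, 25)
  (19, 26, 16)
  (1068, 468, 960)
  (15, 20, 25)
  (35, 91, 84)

(26,14,25): 14²+25² = 821 > 676 = 26² → acute
(19,26,16): 16²+19² = 617 < 676 = 26² → obtuse
(1068,468,960): 468²+960² = 1140624 = 1068² → right
(15,20,25): 15²+20² = 625 = 25² → right
(35,91,84): 35²+84² = 8281 = 91² → right
3 of the 5 are right.

3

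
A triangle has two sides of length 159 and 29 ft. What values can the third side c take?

130 < c < 188 (ft)

By the triangle inequality, c must be less than 159 + 29 = 188 and greater than |159 − 29| = 130.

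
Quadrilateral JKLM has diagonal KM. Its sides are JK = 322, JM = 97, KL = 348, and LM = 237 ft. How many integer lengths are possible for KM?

From triangle JKM: 225 < KM < 419.
From triangle LKM: 111 < KM < 585.
Intersection: 225 < KM < 419, so integers 226 through 418: 193 values.

193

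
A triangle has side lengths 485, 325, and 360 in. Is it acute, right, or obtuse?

Compare the square of the longest side to the sum of squares of the other two: 325² + 360² = 235225 = 485².

right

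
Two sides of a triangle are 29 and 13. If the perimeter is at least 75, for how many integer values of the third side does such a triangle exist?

9

Triangle inequality: 16 < x < 42. Perimeter ≥ 75 gives x ≥ 75 − 29 − 13 = 33.
So 33 ≤ x < 42; integers 33 through 41: 9 values.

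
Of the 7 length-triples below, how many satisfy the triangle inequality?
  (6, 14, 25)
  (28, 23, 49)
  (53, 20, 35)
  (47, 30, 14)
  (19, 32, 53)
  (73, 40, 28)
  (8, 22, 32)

(6,14,25): 6+14 ≤ 25 → not valid
(23,28,49): 23+28 > 49 → valid
(20,35,53): 20+35 > 53 → valid
(14,30,47): 14+30 ≤ 47 → not valid
(19,32,53): 19+32 ≤ 53 → not valid
(28,40,73): 28+40 ≤ 73 → not valid
(8,22,32): 8+22 ≤ 32 → not valid
2 of the 7 triples form a triangle.

2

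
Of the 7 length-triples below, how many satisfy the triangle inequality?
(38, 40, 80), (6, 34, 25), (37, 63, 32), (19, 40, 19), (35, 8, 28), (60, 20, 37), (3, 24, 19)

(38,40,80): 38+40 ≤ 80 → not valid
(6,25,34): 6+25 ≤ 34 → not valid
(32,37,63): 32+37 > 63 → valid
(19,19,40): 19+19 ≤ 40 → not valid
(8,28,35): 8+28 > 35 → valid
(20,37,60): 20+37 ≤ 60 → not valid
(3,19,24): 3+19 ≤ 24 → not valid
2 of the 7 triples form a triangle.

2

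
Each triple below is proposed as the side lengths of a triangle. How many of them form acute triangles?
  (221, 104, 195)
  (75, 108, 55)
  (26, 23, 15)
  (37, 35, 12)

1

(221,104,195): 104²+195² = 48841 = 221² → right
(75,108,55): 55²+75² = 8650 < 11664 = 108² → obtuse
(26,23,15): 15²+23² = 754 > 676 = 26² → acute
(37,35,12): 12²+35² = 1369 = 37² → right
1 of the 4 is acute.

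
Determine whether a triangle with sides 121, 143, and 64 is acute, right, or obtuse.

Compare the square of the longest side to the sum of squares of the other two: 64² + 121² = 18737 < 20449 = 143².

obtuse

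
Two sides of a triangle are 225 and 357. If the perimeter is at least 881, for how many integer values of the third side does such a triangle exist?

283

Triangle inequality: 132 < x < 582. Perimeter ≥ 881 gives x ≥ 881 − 225 − 357 = 299.
So 299 ≤ x < 582; integers 299 through 581: 283 values.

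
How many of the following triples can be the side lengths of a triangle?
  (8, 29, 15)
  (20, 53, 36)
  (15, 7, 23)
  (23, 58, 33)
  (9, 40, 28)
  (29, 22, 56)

1

(8,15,29): 8+15 ≤ 29 → not valid
(20,36,53): 20+36 > 53 → valid
(7,15,23): 7+15 ≤ 23 → not valid
(23,33,58): 23+33 ≤ 58 → not valid
(9,28,40): 9+28 ≤ 40 → not valid
(22,29,56): 22+29 ≤ 56 → not valid
1 of the 6 triples forms a triangle.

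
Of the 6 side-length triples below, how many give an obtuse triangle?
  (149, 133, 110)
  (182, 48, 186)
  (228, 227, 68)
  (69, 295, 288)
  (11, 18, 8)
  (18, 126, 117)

2

(149,133,110): 110²+133² = 29789 > 22201 = 149² → acute
(182,48,186): 48²+182² = 35428 > 34596 = 186² → acute
(228,227,68): 68²+227² = 56153 > 51984 = 228² → acute
(69,295,288): 69²+288² = 87705 > 87025 = 295² → acute
(11,18,8): 8²+11² = 185 < 324 = 18² → obtuse
(18,126,117): 18²+117² = 14013 < 15876 = 126² → obtuse
2 of the 6 are obtuse.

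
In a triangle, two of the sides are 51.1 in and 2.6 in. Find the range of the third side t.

By the triangle inequality, t must be less than 51.1 + 2.6 = 53.7 and greater than |51.1 − 2.6| = 48.5.

48.5 < t < 53.7 (in)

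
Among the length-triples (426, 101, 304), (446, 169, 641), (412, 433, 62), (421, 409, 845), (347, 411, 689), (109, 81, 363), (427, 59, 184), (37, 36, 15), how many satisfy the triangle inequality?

3

(101,304,426): 101+304 ≤ 426 → not valid
(169,446,641): 169+446 ≤ 641 → not valid
(62,412,433): 62+412 > 433 → valid
(409,421,845): 409+421 ≤ 845 → not valid
(347,411,689): 347+411 > 689 → valid
(81,109,363): 81+109 ≤ 363 → not valid
(59,184,427): 59+184 ≤ 427 → not valid
(15,36,37): 15+36 > 37 → valid
3 of the 8 triples form a triangle.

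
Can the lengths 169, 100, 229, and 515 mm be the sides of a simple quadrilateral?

No

For a quadrilateral, each side must be shorter than the sum of the others.
Here the longest side is 515, but the remaining 3 sides sum to only 498.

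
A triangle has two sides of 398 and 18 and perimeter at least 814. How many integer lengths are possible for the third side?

Triangle inequality: 380 < x < 416. Perimeter ≥ 814 gives x ≥ 814 − 398 − 18 = 398.
So 398 ≤ x < 416; integers 398 through 415: 18 values.

18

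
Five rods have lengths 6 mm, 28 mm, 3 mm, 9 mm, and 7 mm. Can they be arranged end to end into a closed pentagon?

For a pentagon, each side must be shorter than the sum of the others.
Here the longest side is 28, but the remaining 4 sides sum to only 25.

No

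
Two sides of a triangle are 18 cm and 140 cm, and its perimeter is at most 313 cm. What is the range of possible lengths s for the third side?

122 < s ≤ 155

Triangle inequality alone gives 122 < s < 158.
The perimeter condition gives s ≤ 313 − 18 − 140 = 155.
Intersecting the two: 122 < s ≤ 155.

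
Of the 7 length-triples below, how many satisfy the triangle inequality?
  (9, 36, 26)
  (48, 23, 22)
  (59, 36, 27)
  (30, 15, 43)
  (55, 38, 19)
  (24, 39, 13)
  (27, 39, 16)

4

(9,26,36): 9+26 ≤ 36 → not valid
(22,23,48): 22+23 ≤ 48 → not valid
(27,36,59): 27+36 > 59 → valid
(15,30,43): 15+30 > 43 → valid
(19,38,55): 19+38 > 55 → valid
(13,24,39): 13+24 ≤ 39 → not valid
(16,27,39): 16+27 > 39 → valid
4 of the 7 triples form a triangle.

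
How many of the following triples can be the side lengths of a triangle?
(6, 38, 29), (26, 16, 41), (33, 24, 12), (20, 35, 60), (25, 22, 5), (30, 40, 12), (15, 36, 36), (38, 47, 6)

5

(6,29,38): 6+29 ≤ 38 → not valid
(16,26,41): 16+26 > 41 → valid
(12,24,33): 12+24 > 33 → valid
(20,35,60): 20+35 ≤ 60 → not valid
(5,22,25): 5+22 > 25 → valid
(12,30,40): 12+30 > 40 → valid
(15,36,36): 15+36 > 36 → valid
(6,38,47): 6+38 ≤ 47 → not valid
5 of the 8 triples form a triangle.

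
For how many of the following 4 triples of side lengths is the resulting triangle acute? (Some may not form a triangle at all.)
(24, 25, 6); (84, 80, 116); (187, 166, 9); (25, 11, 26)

(24,25,6): 6²+24² = 612 < 625 = 25² → obtuse
(84,80,116): 80²+84² = 13456 = 116² → right
(187,166,9): 9+166 ≤ 187, not a triangle
(25,11,26): 11²+25² = 746 > 676 = 26² → acute
1 of the 4 is acute.

1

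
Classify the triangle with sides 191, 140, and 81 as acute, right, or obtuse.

Compare the square of the longest side to the sum of squares of the other two: 81² + 140² = 26161 < 36481 = 191².

obtuse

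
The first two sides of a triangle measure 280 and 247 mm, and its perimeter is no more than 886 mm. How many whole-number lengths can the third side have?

326

Triangle inequality: 33 < x < 527. Perimeter ≤ 886 gives x ≤ 886 − 280 − 247 = 359.
So 33 < x ≤ 359; integers 34 through 359: 326 values.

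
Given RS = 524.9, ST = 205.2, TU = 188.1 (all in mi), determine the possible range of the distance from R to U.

The maximum is all hops collinear in one direction: 524.9 + 205.2 + 188.1 = 918.2.
The longest hop is 524.9; the others sum to 393.3. Folding the others back against it leaves at least 524.9 − 393.3 = 131.6.

131.6 ≤ RU ≤ 918.2 mi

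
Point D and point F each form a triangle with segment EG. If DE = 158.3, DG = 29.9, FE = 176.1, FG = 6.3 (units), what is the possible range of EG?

169.8 < EG < 182.4

From triangle DEG: |158.3 − 29.9| < EG < 158.3 + 29.9, i.e. 128.4 < EG < 188.2.
From triangle FEG: 169.8 < EG < 182.4.
Both must hold, so EG lies in the intersection.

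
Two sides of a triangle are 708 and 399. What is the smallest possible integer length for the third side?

The third side must be strictly greater than |708 − 399| = 309.
The smallest integer above 309 is 310.

310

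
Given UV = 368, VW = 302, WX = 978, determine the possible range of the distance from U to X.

The maximum is all hops collinear in one direction: 368 + 302 + 978 = 1648.
The longest hop is 978; the others sum to 670. Folding the others back against it leaves at least 978 − 670 = 308.

308 ≤ UX ≤ 1648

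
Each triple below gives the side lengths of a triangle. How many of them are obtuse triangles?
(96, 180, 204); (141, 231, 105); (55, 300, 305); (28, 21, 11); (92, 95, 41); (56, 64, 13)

3

(96,180,204): 96²+180² = 41616 = 204² → right
(141,231,105): 105²+141² = 30906 < 53361 = 231² → obtuse
(55,300,305): 55²+300² = 93025 = 305² → right
(28,21,11): 11²+21² = 562 < 784 = 28² → obtuse
(92,95,41): 41²+92² = 10145 > 9025 = 95² → acute
(56,64,13): 13²+56² = 3305 < 4096 = 64² → obtuse
3 of the 6 are obtuse.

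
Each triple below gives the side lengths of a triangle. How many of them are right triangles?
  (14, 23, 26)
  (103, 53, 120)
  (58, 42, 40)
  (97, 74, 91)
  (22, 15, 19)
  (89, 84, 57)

1

(14,23,26): 14²+23² = 725 > 676 = 26² → acute
(103,53,120): 53²+103² = 13418 < 14400 = 120² → obtuse
(58,42,40): 40²+42² = 3364 = 58² → right
(97,74,91): 74²+91² = 13757 > 9409 = 97² → acute
(22,15,19): 15²+19² = 586 > 484 = 22² → acute
(89,84,57): 57²+84² = 10305 > 7921 = 89² → acute
1 of the 6 is right.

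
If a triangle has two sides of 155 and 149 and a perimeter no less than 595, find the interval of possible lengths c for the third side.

291 ≤ c < 304

Triangle inequality alone gives 6 < c < 304.
The perimeter condition gives c ≥ 595 − 155 − 149 = 291.
Intersecting the two: 291 ≤ c < 304.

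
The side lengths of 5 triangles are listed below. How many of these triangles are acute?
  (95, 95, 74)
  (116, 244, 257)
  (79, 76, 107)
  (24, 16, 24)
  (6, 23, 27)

(95,95,74): 74²+95² = 14501 > 9025 = 95² → acute
(116,244,257): 116²+244² = 72992 > 66049 = 257² → acute
(79,76,107): 76²+79² = 12017 > 11449 = 107² → acute
(24,16,24): 16²+24² = 832 > 576 = 24² → acute
(6,23,27): 6²+23² = 565 < 729 = 27² → obtuse
4 of the 5 are acute.

4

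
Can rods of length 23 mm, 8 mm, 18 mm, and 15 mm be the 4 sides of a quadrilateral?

A quadrilateral exists iff every side is shorter than the sum of the others — equivalently, the longest side is less than the sum of the rest.
Longest side 23 < 41 (sum of the remaining 3), so yes.

Yes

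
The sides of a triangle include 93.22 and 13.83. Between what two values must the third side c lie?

By the triangle inequality, c must be less than 93.22 + 13.83 = 107.05 and greater than |93.22 − 13.83| = 79.39.

79.39 < c < 107.05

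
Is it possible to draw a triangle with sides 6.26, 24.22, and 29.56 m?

Yes

The longest side is 29.56, and the other two sum to 30.48.
Since 30.48 > 29.56, the triangle inequality holds.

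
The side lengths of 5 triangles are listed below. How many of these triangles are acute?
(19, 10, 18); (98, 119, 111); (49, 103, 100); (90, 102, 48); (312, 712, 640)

(19,10,18): 10²+18² = 424 > 361 = 19² → acute
(98,119,111): 98²+111² = 21925 > 14161 = 119² → acute
(49,103,100): 49²+100² = 12401 > 10609 = 103² → acute
(90,102,48): 48²+90² = 10404 = 102² → right
(312,712,640): 312²+640² = 506944 = 712² → right
3 of the 5 are acute.

3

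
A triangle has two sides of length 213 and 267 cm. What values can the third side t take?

54 < t < 480

By the triangle inequality, t must be less than 213 + 267 = 480 and greater than |213 − 267| = 54.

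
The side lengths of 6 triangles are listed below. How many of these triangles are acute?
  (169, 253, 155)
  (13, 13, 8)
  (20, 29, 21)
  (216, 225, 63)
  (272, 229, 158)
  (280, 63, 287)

2

(169,253,155): 155²+169² = 52586 < 64009 = 253² → obtuse
(13,13,8): 8²+13² = 233 > 169 = 13² → acute
(20,29,21): 20²+21² = 841 = 29² → right
(216,225,63): 63²+216² = 50625 = 225² → right
(272,229,158): 158²+229² = 77405 > 73984 = 272² → acute
(280,63,287): 63²+280² = 82369 = 287² → right
2 of the 6 are acute.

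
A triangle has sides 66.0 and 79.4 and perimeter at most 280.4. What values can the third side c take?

Triangle inequality alone gives 13.4 < c < 145.4.
The perimeter condition gives c ≤ 280.4 − 66.0 − 79.4 = 135.0.
Intersecting the two: 13.4 < c ≤ 135.0.

13.4 < c ≤ 135.0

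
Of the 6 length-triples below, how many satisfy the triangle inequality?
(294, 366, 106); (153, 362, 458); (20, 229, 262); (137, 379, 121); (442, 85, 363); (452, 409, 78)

(106,294,366): 106+294 > 366 → valid
(153,362,458): 153+362 > 458 → valid
(20,229,262): 20+229 ≤ 262 → not valid
(121,137,379): 121+137 ≤ 379 → not valid
(85,363,442): 85+363 > 442 → valid
(78,409,452): 78+409 > 452 → valid
4 of the 6 triples form a triangle.

4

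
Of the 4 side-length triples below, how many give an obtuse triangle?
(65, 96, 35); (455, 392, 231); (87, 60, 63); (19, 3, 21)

(65,96,35): 35²+65² = 5450 < 9216 = 96² → obtuse
(455,392,231): 231²+392² = 207025 = 455² → right
(87,60,63): 60²+63² = 7569 = 87² → right
(19,3,21): 3²+19² = 370 < 441 = 21² → obtuse
2 of the 4 are obtuse.

2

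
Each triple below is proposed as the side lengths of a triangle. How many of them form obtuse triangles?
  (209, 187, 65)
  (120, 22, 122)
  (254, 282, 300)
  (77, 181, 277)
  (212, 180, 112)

1

(209,187,65): 65²+187² = 39194 < 43681 = 209² → obtuse
(120,22,122): 22²+120² = 14884 = 122² → right
(254,282,300): 254²+282² = 144040 > 90000 = 300² → acute
(77,181,277): 77+181 ≤ 277, not a triangle
(212,180,112): 112²+180² = 44944 = 212² → right
1 of the 5 is obtuse.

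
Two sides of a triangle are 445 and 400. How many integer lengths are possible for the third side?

The third side lies in the open interval (45, 845).
Integers from 46 to 844 inclusive: 844 − 46 + 1 = 799.

799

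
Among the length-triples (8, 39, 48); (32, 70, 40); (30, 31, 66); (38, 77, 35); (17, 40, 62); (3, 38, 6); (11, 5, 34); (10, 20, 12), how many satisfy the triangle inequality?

2

(8,39,48): 8+39 ≤ 48 → not valid
(32,40,70): 32+40 > 70 → valid
(30,31,66): 30+31 ≤ 66 → not valid
(35,38,77): 35+38 ≤ 77 → not valid
(17,40,62): 17+40 ≤ 62 → not valid
(3,6,38): 3+6 ≤ 38 → not valid
(5,11,34): 5+11 ≤ 34 → not valid
(10,12,20): 10+12 > 20 → valid
2 of the 8 triples form a triangle.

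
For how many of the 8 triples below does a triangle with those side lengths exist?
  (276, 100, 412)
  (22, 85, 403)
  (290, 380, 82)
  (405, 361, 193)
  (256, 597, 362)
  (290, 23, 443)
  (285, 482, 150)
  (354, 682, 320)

(100,276,412): 100+276 ≤ 412 → not valid
(22,85,403): 22+85 ≤ 403 → not valid
(82,290,380): 82+290 ≤ 380 → not valid
(193,361,405): 193+361 > 405 → valid
(256,362,597): 256+362 > 597 → valid
(23,290,443): 23+290 ≤ 443 → not valid
(150,285,482): 150+285 ≤ 482 → not valid
(320,354,682): 320+354 ≤ 682 → not valid
2 of the 8 triples form a triangle.

2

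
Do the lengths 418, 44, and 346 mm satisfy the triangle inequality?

No

The longest side is 418, but the other two sum to only 390.
390 < 418, so the triangle inequality fails.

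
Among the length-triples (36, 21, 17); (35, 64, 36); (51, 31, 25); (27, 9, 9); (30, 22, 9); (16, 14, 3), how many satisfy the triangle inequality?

5

(17,21,36): 17+21 > 36 → valid
(35,36,64): 35+36 > 64 → valid
(25,31,51): 25+31 > 51 → valid
(9,9,27): 9+9 ≤ 27 → not valid
(9,22,30): 9+22 > 30 → valid
(3,14,16): 3+14 > 16 → valid
5 of the 6 triples form a triangle.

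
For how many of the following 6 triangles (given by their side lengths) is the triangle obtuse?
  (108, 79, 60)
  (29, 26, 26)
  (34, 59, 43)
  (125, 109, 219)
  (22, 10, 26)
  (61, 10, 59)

5

(108,79,60): 60²+79² = 9841 < 11664 = 108² → obtuse
(29,26,26): 26²+26² = 1352 > 841 = 29² → acute
(34,59,43): 34²+43² = 3005 < 3481 = 59² → obtuse
(125,109,219): 109²+125² = 27506 < 47961 = 219² → obtuse
(22,10,26): 10²+22² = 584 < 676 = 26² → obtuse
(61,10,59): 10²+59² = 3581 < 3721 = 61² → obtuse
5 of the 6 are obtuse.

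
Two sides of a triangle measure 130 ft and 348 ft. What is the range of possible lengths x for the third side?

By the triangle inequality, x must be less than 130 + 348 = 478 and greater than |130 − 348| = 218.

218 < x < 478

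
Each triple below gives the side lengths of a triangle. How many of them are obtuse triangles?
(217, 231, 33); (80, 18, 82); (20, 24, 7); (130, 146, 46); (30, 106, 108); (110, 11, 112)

(217,231,33): 33²+217² = 48178 < 53361 = 231² → obtuse
(80,18,82): 18²+80² = 6724 = 82² → right
(20,24,7): 7²+20² = 449 < 576 = 24² → obtuse
(130,146,46): 46²+130² = 19016 < 21316 = 146² → obtuse
(30,106,108): 30²+106² = 12136 > 11664 = 108² → acute
(110,11,112): 11²+110² = 12221 < 12544 = 112² → obtuse
4 of the 6 are obtuse.

4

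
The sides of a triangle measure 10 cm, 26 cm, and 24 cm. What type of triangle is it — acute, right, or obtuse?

Compare the square of the longest side to the sum of squares of the other two: 10² + 24² = 676 = 26².

right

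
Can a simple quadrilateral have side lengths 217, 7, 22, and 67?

For a quadrilateral, each side must be shorter than the sum of the others.
Here the longest side is 217, but the remaining 3 sides sum to only 96.

No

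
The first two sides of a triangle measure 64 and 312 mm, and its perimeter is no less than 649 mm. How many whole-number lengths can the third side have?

103

Triangle inequality: 248 < x < 376. Perimeter ≥ 649 gives x ≥ 649 − 64 − 312 = 273.
So 273 ≤ x < 376; integers 273 through 375: 103 values.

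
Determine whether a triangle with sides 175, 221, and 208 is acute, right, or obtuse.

Compare the square of the longest side to the sum of squares of the other two: 175² + 208² = 73889 > 48841 = 221².

acute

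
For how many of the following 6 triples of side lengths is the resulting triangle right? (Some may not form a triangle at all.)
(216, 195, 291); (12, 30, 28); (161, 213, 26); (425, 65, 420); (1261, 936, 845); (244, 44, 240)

4

(216,195,291): 195²+216² = 84681 = 291² → right
(12,30,28): 12²+28² = 928 > 900 = 30² → acute
(161,213,26): 26+161 ≤ 213, not a triangle
(425,65,420): 65²+420² = 180625 = 425² → right
(1261,936,845): 845²+936² = 1590121 = 1261² → right
(244,44,240): 44²+240² = 59536 = 244² → right
4 of the 6 are right.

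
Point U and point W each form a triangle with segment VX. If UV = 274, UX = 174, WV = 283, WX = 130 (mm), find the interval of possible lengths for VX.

153 < VX < 413

From triangle UVX: |274 − 174| < VX < 274 + 174, i.e. 100 < VX < 448.
From triangle WVX: 153 < VX < 413.
Both must hold, so VX lies in the intersection.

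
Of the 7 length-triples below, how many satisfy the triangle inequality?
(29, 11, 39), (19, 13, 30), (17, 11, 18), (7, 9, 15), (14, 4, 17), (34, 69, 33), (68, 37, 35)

(11,29,39): 11+29 > 39 → valid
(13,19,30): 13+19 > 30 → valid
(11,17,18): 11+17 > 18 → valid
(7,9,15): 7+9 > 15 → valid
(4,14,17): 4+14 > 17 → valid
(33,34,69): 33+34 ≤ 69 → not valid
(35,37,68): 35+37 > 68 → valid
6 of the 7 triples form a triangle.

6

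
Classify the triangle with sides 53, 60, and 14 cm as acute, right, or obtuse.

obtuse

Compare the square of the longest side to the sum of squares of the other two: 14² + 53² = 3005 < 3600 = 60².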